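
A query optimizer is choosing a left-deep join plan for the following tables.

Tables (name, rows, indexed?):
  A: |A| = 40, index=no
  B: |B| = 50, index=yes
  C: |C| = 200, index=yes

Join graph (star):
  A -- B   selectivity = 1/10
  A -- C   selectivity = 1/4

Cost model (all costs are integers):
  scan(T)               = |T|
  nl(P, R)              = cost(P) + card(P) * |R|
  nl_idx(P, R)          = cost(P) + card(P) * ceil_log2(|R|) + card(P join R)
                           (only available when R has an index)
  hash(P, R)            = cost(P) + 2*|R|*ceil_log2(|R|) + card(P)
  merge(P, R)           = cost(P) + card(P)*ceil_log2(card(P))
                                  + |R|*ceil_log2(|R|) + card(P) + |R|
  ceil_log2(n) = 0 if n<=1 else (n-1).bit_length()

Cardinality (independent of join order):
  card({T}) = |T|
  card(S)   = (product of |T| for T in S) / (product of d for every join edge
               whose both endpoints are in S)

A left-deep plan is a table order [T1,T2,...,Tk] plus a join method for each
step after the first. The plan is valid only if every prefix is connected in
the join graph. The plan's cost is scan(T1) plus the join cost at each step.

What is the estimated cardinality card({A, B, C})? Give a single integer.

10000

Tables in S: A(40), B(50), C(200)
Edges inside S: A-B(d=10), A-C(d=4)
numerator = 40 * 50 * 200 = 400000
denominator = 10 * 4 = 40
card(S) = 400000 / 40 = 10000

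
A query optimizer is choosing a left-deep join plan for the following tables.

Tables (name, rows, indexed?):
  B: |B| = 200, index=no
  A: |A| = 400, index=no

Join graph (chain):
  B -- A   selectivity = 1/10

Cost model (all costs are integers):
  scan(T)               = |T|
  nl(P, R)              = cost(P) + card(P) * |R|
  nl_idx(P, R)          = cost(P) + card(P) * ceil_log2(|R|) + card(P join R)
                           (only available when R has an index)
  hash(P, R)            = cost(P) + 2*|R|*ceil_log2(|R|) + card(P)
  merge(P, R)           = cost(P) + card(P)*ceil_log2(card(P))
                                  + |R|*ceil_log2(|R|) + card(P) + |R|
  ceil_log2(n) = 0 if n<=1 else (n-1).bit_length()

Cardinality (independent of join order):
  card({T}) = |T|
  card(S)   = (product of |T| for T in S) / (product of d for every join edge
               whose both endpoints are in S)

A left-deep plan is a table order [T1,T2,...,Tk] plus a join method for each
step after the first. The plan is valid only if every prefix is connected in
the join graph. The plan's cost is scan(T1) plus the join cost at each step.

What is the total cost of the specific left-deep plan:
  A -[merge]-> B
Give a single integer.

step 1: scan A: cost=400, card=400
step 2: join B via merge
    card(P join B) = 400*200/(10) = 8000
    cost = 400 + 400*9 + 200*8 + 400 + 200 = 6200

6200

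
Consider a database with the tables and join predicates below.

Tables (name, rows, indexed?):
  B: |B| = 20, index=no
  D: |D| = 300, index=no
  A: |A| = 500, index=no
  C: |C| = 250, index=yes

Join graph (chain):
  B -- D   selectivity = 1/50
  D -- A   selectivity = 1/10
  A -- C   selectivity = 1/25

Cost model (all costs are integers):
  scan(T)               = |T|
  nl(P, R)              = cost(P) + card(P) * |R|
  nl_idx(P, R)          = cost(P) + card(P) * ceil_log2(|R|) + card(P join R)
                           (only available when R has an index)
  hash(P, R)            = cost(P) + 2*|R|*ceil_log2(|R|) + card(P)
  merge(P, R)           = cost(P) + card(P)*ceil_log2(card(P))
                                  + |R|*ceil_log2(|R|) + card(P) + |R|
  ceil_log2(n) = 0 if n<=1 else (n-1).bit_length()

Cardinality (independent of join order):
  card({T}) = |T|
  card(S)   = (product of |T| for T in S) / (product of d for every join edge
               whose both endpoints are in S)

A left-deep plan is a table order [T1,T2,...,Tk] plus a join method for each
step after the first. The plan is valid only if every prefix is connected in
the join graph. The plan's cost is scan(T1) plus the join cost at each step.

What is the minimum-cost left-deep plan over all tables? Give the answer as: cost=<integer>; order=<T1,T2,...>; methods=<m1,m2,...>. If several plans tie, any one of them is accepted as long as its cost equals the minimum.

Selinger DP (subsets sized 1..n):
  {B}: scan cost=20, card=20
  {D}: scan cost=300, card=300
  {A}: scan cost=500, card=500
  {C}: scan cost=250, card=250
  {BD}: card=120; try (B,hash)→800, (D,merge)→3140, (B,merge)→3420, (D,hash)→5440, (D,nl)→6020, (B,nl)→6300; best=800 via (B,hash)
  {AD}: card=15000; try (D,hash)→6400, (A,merge)→8300, (D,merge)→8500, (A,hash)→9600, (A,nl)→150300, (D,nl)→150500; best=6400 via (D,hash)
  {AC}: card=5000; try (C,hash)→5000, (A,merge)→7500, (C,merge)→7750, (C,nl_idx)→9500, (A,hash)→9500, (A,nl)→125250 …(+1); best=5000 via (C,hash)
  {ABD}: card=6000; try (A,merge)→6760, (A,hash)→9920, (B,hash)→21600, (A,nl)→60800, (B,merge)→231520, (B,nl)→306400; best=6760 via (A,merge)
  {ACD}: card=150000; try (D,hash)→15400, (C,hash)→25400, (D,merge)→78000, (C,merge)→233650, (C,nl_idx)→276400, (D,nl)→1505000 …(+1); best=15400 via (D,hash)
  {ABCD}: card=60000; try (C,hash)→16760, (C,merge)→93010, (C,nl_idx)→114760, (B,hash)→165600, (C,nl)→1506760, (B,merge)→2865520 …(+1); best=16760 via (C,hash)

cost=16760; order=D,B,A,C; methods=hash,merge,hash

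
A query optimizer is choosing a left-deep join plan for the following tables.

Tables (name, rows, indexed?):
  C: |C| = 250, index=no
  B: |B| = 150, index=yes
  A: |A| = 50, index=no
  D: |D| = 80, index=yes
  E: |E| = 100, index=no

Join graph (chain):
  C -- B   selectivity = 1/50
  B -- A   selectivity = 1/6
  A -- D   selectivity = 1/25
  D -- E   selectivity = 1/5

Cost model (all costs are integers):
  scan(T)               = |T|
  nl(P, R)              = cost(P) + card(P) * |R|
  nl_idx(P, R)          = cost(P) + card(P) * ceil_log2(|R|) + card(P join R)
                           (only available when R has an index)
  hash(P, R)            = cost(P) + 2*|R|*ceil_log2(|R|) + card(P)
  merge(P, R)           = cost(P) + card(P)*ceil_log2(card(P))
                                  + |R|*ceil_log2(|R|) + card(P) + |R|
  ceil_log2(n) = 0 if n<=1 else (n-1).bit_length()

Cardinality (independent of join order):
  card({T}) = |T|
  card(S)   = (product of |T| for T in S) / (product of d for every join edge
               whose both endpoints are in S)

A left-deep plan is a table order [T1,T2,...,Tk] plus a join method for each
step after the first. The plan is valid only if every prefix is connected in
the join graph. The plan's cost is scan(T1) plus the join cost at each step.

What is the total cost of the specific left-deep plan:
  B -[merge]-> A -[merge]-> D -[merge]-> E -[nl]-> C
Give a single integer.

20070290

step 1: scan B: cost=150, card=150
step 2: join A via merge
    card(P join A) = 150*50/(6) = 1250
    cost = 150 + 150*8 + 50*6 + 150 + 50 = 1850
step 3: join D via merge
    card(P join D) = 1250*80/(25) = 4000
    cost = 1850 + 1250*11 + 80*7 + 1250 + 80 = 17490
step 4: join E via merge
    card(P join E) = 4000*100/(5) = 80000
    cost = 17490 + 4000*12 + 100*7 + 4000 + 100 = 70290
step 5: join C via nl
    card(P join C) = 80000*250/(50) = 400000
    cost = 70290 + 80000*250 = 20070290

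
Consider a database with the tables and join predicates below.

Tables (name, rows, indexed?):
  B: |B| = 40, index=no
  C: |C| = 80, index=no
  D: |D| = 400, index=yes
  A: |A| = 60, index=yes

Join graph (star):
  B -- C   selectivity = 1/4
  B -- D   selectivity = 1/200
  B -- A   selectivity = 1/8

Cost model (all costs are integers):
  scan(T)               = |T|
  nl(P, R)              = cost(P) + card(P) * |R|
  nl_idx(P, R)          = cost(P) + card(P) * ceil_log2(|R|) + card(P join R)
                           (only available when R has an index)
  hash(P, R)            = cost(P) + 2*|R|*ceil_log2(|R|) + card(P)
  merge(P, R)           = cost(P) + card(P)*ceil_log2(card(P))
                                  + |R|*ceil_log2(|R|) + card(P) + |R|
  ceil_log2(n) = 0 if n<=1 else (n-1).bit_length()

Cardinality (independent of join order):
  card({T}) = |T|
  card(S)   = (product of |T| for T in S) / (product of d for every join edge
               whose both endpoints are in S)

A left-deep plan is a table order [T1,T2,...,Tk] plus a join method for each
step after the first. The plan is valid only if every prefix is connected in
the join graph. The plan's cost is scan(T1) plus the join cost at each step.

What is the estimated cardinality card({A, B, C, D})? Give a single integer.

Tables in S: A(60), B(40), C(80), D(400)
Edges inside S: B-C(d=4), B-D(d=200), B-A(d=8)
numerator = 60 * 40 * 80 * 400 = 76800000
denominator = 4 * 200 * 8 = 6400
card(S) = 76800000 / 6400 = 12000

12000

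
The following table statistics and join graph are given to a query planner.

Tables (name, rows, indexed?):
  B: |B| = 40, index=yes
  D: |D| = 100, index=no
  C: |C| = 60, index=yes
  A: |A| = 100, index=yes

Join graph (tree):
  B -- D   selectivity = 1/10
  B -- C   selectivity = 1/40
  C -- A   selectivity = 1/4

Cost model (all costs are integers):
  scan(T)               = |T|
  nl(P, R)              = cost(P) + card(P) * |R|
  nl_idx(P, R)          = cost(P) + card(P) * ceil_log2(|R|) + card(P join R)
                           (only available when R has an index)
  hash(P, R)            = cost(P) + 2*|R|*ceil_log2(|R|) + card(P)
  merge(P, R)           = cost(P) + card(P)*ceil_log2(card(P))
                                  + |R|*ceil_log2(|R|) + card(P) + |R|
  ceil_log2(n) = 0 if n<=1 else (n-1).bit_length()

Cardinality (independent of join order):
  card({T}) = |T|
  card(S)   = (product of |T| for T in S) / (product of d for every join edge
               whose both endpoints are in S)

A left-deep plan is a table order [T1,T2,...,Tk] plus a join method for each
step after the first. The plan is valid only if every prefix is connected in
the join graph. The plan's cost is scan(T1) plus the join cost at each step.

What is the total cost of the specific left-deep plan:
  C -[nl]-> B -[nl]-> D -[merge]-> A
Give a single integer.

15860

step 1: scan C: cost=60, card=60
step 2: join B via nl
    card(P join B) = 60*40/(40) = 60
    cost = 60 + 60*40 = 2460
step 3: join D via nl
    card(P join D) = 60*100/(10) = 600
    cost = 2460 + 60*100 = 8460
step 4: join A via merge
    card(P join A) = 600*100/(4) = 15000
    cost = 8460 + 600*10 + 100*7 + 600 + 100 = 15860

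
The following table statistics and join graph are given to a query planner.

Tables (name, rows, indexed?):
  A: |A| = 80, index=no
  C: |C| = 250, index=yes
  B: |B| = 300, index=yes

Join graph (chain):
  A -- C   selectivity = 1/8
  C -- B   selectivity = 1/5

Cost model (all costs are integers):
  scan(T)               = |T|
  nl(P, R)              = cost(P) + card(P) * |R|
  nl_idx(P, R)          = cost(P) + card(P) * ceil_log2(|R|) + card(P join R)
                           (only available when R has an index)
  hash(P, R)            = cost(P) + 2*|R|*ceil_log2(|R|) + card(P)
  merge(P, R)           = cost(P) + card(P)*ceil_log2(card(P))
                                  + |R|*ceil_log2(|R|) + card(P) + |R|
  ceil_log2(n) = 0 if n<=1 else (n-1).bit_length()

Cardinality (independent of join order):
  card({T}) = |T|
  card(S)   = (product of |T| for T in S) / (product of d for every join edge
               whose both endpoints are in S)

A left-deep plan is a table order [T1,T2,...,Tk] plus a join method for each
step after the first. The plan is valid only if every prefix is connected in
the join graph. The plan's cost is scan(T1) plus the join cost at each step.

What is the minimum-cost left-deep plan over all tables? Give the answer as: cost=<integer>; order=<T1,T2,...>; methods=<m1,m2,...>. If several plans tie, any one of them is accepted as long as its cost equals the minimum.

Selinger DP (subsets sized 1..n):
  {A}: scan cost=80, card=80
  {C}: scan cost=250, card=250
  {B}: scan cost=300, card=300
  {AC}: card=2500; try (A,hash)→1620, (C,merge)→2970, (A,merge)→3140, (C,nl_idx)→3220, (C,hash)→4160, (C,nl)→20080 …(+1); best=1620 via (A,hash)
  {BC}: card=15000; try (C,hash)→4600, (B,merge)→5500, (C,merge)→5550, (B,hash)→5900, (B,nl_idx)→17500, (C,nl_idx)→17700 …(+2); best=4600 via (C,hash)
  {ABC}: card=150000; try (B,hash)→9520, (A,hash)→20720, (B,merge)→37120, (B,nl_idx)→174120, (A,merge)→230240, (B,nl)→751620 …(+1); best=9520 via (B,hash)

cost=9520; order=C,A,B; methods=hash,hash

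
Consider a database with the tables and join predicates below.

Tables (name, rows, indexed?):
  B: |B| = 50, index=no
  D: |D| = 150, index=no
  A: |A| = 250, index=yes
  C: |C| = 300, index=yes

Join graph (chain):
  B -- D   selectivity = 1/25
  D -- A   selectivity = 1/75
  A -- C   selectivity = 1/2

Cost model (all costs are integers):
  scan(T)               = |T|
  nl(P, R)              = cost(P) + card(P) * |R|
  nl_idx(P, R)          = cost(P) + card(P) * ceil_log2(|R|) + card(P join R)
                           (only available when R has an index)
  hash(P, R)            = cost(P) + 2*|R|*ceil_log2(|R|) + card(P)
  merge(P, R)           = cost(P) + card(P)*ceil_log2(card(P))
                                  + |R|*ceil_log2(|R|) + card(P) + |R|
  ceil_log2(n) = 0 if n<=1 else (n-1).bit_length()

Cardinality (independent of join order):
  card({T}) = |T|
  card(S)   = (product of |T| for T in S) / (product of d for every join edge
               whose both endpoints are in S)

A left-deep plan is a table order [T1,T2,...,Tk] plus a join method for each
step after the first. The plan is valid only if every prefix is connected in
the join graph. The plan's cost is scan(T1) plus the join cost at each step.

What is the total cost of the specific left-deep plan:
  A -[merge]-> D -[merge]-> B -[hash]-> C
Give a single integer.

15600

step 1: scan A: cost=250, card=250
step 2: join D via merge
    card(P join D) = 250*150/(75) = 500
    cost = 250 + 250*8 + 150*8 + 250 + 150 = 3850
step 3: join B via merge
    card(P join B) = 500*50/(25) = 1000
    cost = 3850 + 500*9 + 50*6 + 500 + 50 = 9200
step 4: join C via hash
    card(P join C) = 1000*300/(2) = 150000
    cost = 9200 + 2*300*9 + 1000 = 15600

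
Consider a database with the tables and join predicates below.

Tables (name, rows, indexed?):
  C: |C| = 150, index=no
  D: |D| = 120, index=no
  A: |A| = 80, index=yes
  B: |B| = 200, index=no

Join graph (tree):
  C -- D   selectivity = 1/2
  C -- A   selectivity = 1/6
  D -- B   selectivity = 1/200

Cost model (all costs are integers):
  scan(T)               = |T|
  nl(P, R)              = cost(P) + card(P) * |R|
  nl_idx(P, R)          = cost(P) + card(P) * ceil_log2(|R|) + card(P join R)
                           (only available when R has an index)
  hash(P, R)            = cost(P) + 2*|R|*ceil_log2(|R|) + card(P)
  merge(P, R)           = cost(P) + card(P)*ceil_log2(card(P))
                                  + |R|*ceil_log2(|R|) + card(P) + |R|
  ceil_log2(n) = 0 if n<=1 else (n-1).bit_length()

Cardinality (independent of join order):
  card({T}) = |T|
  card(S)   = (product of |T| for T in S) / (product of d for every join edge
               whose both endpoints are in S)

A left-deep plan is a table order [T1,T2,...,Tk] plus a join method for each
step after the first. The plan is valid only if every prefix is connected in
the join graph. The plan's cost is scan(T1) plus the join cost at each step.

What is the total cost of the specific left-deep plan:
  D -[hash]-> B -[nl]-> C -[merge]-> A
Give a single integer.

step 1: scan D: cost=120, card=120
step 2: join B via hash
    card(P join B) = 120*200/(200) = 120
    cost = 120 + 2*200*8 + 120 = 3440
step 3: join C via nl
    card(P join C) = 120*150/(2) = 9000
    cost = 3440 + 120*150 = 21440
step 4: join A via merge
    card(P join A) = 9000*80/(6) = 120000
    cost = 21440 + 9000*14 + 80*7 + 9000 + 80 = 157080

157080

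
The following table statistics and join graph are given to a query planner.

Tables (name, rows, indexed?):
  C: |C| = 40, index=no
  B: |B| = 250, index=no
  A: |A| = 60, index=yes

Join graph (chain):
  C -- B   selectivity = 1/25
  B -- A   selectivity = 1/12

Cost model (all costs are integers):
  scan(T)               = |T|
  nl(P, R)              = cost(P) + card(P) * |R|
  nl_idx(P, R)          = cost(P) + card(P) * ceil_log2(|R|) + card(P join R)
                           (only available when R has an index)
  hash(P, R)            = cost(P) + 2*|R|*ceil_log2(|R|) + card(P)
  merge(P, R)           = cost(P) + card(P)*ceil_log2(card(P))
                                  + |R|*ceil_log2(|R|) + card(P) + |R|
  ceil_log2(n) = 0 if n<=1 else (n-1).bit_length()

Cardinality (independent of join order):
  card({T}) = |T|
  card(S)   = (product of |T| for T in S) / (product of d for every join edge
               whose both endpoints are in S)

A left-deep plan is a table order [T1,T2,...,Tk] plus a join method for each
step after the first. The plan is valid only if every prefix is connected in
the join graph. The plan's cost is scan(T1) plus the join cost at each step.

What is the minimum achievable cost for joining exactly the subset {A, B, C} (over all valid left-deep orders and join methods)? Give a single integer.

Selinger DP over subsets of {A,B,C}:
  {C}: scan cost=40, card=40
  {B}: scan cost=250, card=250
  {A}: scan cost=60, card=60
  {BC}: card=400; try (C,hash)→980, (B,merge)→2570, (C,merge)→2780, (B,hash)→4080, (B,nl)→10040, (C,nl)→10250; best=980 via (C,hash)
  {AB}: card=1250; try (A,hash)→1220, (B,merge)→2730, (A,merge)→2920, (A,nl_idx)→3000, (B,hash)→4120, (B,nl)→15060 …(+1); best=1220 via (A,hash)
  {ABC}: card=2000; try (A,hash)→2100, (C,hash)→2950, (A,nl_idx)→5380, (A,merge)→5400, (C,merge)→16500, (A,nl)→24980 …(+1); best=2100 via (A,hash)

2100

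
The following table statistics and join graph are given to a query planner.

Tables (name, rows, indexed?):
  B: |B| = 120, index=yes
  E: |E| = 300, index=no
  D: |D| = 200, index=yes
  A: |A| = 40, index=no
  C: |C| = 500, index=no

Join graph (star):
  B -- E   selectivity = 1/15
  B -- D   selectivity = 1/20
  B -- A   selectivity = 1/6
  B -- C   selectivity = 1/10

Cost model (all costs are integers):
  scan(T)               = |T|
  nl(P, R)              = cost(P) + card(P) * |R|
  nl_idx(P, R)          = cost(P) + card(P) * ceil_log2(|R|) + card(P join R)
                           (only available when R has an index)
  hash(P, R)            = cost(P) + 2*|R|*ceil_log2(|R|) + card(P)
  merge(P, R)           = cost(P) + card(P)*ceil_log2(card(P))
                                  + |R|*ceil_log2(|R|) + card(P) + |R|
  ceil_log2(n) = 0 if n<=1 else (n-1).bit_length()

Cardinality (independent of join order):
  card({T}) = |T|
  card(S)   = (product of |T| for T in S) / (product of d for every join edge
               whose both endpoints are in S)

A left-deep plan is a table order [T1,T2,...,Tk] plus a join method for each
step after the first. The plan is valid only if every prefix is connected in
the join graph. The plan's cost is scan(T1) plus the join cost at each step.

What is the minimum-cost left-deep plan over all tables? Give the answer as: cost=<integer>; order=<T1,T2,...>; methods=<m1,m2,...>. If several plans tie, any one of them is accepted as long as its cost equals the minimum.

Selinger DP (subsets sized 1..n):
  {B}: scan cost=120, card=120
  {E}: scan cost=300, card=300
  {D}: scan cost=200, card=200
  {A}: scan cost=40, card=40
  {C}: scan cost=500, card=500
  {BE}: card=2400; try (B,hash)→2280, (E,merge)→4080, (B,merge)→4260, (B,nl_idx)→4800, (E,hash)→5640, (E,nl)→36120 …(+1); best=2280 via (B,hash)
  {BD}: card=1200; try (B,hash)→2080, (D,nl_idx)→2280, (B,nl_idx)→2800, (D,merge)→2880, (B,merge)→2960, (D,hash)→3440 …(+2); best=2080 via (B,hash)
  {AB}: card=800; try (A,hash)→720, (B,nl_idx)→1120, (B,merge)→1280, (A,merge)→1360, (B,hash)→1760, (B,nl)→4840 …(+1); best=720 via (A,hash)
  {BC}: card=6000; try (B,hash)→2680, (C,merge)→6080, (B,merge)→6460, (C,hash)→9240, (B,nl_idx)→10000, (C,nl)→60120 …(+1); best=2680 via (B,hash)
  {BDE}: card=24000; try (D,hash)→7880, (E,hash)→8680, (E,merge)→19480, (D,merge)→35280, (D,nl_idx)→45480, (E,nl)→362080 …(+1); best=7880 via (D,hash)
  {ABE}: card=16000; try (A,hash)→5160, (E,hash)→6920, (E,merge)→12520, (A,merge)→33760, (A,nl)→98280, (E,nl)→240720; best=5160 via (A,hash)
  {BCE}: card=120000; try (C,hash)→13680, (E,hash)→14080, (C,merge)→38480, (E,merge)→89680, (C,nl)→1202280, (E,nl)→1802680; best=13680 via (C,hash)
  {ABD}: card=8000; try (A,hash)→3760, (D,hash)→4720, (D,merge)→11320, (D,nl_idx)→15120, (A,merge)→16760, (A,nl)→50080 …(+1); best=3760 via (A,hash)
  {BCD}: card=60000; try (D,hash)→11880, (C,hash)→12280, (C,merge)→21480, (D,merge)→88480, (D,nl_idx)→110680, (C,nl)→602080 …(+1); best=11880 via (D,hash)
  {ABC}: card=40000; try (A,hash)→9160, (C,hash)→10520, (C,merge)→14520, (A,merge)→86960, (A,nl)→242680, (C,nl)→400720; best=9160 via (A,hash)
  {ABDE}: card=160000; try (E,hash)→17160, (D,hash)→24360, (A,hash)→32360, (E,merge)→118760, (D,merge)→246960, (D,nl_idx)→293160 …(+4); best=17160 via (E,hash)
  {BCDE}: card=1200000; try (C,hash)→40880, (E,hash)→77280, (D,hash)→136880, (C,merge)→396880, (E,merge)→1034880, (D,nl_idx)→2173680 …(+4); best=40880 via (C,hash)
  {ABCE}: card=800000; try (C,hash)→30160, (E,hash)→54560, (A,hash)→134160, (C,merge)→250160, (E,merge)→692160, (A,merge)→2173960 …(+3); best=30160 via (C,hash)
  {ABCD}: card=400000; try (C,hash)→20760, (D,hash)→52360, (A,hash)→72360, (C,merge)→120760, (D,merge)→690960, (D,nl_idx)→729160 …(+4); best=20760 via (C,hash)
  {ABCDE}: card=8000000; try (C,hash)→186160, (E,hash)→426160, (D,hash)→833360, (A,hash)→1241360, (C,merge)→3062160, (E,merge)→8023760 …(+7); best=186160 via (C,hash)

cost=186160; order=D,B,A,E,C; methods=hash,hash,hash,hash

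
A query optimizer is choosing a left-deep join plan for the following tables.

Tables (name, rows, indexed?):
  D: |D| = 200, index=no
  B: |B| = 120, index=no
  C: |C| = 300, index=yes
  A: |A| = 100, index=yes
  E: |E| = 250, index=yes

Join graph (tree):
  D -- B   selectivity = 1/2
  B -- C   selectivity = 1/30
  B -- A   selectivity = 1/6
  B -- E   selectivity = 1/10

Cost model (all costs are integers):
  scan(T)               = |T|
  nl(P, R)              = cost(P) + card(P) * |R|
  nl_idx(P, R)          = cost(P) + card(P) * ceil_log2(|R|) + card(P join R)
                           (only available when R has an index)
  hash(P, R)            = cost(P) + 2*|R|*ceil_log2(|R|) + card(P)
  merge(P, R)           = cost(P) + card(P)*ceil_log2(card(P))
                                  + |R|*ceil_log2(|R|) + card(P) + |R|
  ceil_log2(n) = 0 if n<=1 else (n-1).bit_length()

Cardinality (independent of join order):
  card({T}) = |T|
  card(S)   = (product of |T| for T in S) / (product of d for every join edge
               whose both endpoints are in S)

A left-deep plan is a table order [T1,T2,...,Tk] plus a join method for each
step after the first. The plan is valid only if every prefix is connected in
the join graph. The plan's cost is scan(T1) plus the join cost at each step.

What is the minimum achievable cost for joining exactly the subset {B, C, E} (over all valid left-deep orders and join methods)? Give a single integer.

7480

Selinger DP over subsets of {B,C,E}:
  {B}: scan cost=120, card=120
  {C}: scan cost=300, card=300
  {E}: scan cost=250, card=250
  {BC}: card=1200; try (B,hash)→2280, (C,nl_idx)→2400, (C,merge)→4080, (B,merge)→4260, (C,hash)→5640, (C,nl)→36120 …(+1); best=2280 via (B,hash)
  {BE}: card=3000; try (B,hash)→2180, (E,merge)→3330, (B,merge)→3460, (E,nl_idx)→4080, (E,hash)→4240, (E,nl)→30120 …(+1); best=2180 via (B,hash)
  {BCE}: card=30000; try (E,hash)→7480, (C,hash)→10580, (E,merge)→18930, (E,nl_idx)→41880, (C,merge)→44180, (C,nl_idx)→59180 …(+2); best=7480 via (E,hash)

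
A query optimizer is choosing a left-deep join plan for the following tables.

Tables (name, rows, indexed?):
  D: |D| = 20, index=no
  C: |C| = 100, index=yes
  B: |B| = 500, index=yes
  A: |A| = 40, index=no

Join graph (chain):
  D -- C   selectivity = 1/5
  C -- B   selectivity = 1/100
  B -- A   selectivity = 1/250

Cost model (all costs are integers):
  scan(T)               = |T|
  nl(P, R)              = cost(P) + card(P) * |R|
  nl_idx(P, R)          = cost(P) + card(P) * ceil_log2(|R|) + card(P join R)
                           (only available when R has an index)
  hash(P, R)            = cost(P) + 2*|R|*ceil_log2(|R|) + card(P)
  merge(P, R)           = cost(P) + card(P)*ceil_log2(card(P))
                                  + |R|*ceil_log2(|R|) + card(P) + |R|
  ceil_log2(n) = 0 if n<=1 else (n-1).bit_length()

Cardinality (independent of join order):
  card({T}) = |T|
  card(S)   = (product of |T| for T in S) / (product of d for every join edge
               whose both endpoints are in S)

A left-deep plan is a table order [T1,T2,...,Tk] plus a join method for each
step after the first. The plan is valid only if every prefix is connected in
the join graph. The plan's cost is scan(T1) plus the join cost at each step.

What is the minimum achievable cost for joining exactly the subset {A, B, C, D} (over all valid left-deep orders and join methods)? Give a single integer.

1400

Selinger DP over subsets of {A,B,C,D}:
  {D}: scan cost=20, card=20
  {C}: scan cost=100, card=100
  {B}: scan cost=500, card=500
  {A}: scan cost=40, card=40
  {CD}: card=400; try (D,hash)→400, (C,nl_idx)→560, (C,merge)→940, (D,merge)→1020, (C,hash)→1440, (C,nl)→2020 …(+1); best=400 via (D,hash)
  {BC}: card=500; try (B,nl_idx)→1500, (C,hash)→2400, (C,nl_idx)→4500, (B,merge)→5900, (C,merge)→6300, (B,hash)→9200 …(+2); best=1500 via (B,nl_idx)
  {AB}: card=80; try (B,nl_idx)→480, (A,hash)→1480, (B,merge)→5320, (A,merge)→5780, (B,hash)→9080, (B,nl)→20040 …(+1); best=480 via (B,nl_idx)
  {BCD}: card=2000; try (D,hash)→2200, (B,nl_idx)→6000, (D,merge)→6620, (B,merge)→9400, (B,hash)→9800, (D,nl)→11500 …(+1); best=2200 via (D,hash)
  {ABC}: card=80; try (C,nl_idx)→1120, (C,merge)→1920, (C,hash)→1960, (A,hash)→2480, (A,merge)→6780, (C,nl)→8480 …(+1); best=1120 via (C,nl_idx)
  {ABCD}: card=320; try (D,hash)→1400, (D,merge)→1880, (D,nl)→2720, (A,hash)→4680, (A,merge)→26480, (A,nl)→82200; best=1400 via (D,hash)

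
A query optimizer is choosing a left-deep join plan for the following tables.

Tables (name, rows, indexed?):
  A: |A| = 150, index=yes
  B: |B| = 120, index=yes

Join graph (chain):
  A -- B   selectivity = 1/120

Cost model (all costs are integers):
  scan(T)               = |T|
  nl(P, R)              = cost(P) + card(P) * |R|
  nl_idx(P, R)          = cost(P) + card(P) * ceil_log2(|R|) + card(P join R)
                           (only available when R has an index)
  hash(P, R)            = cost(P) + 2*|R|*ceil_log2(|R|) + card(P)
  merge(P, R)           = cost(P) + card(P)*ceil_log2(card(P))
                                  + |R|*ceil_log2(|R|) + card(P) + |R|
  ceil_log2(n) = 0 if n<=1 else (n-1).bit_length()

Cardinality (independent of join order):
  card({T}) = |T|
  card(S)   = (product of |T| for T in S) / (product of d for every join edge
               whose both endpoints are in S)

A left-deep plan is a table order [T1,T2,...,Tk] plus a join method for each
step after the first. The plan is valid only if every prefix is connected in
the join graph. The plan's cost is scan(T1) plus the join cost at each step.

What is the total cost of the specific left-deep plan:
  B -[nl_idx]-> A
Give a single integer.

step 1: scan B: cost=120, card=120
step 2: join A via nl_idx
    card(P join A) = 120*150/(120) = 150
    cost = 120 + 120*8 + 150 = 1230

1230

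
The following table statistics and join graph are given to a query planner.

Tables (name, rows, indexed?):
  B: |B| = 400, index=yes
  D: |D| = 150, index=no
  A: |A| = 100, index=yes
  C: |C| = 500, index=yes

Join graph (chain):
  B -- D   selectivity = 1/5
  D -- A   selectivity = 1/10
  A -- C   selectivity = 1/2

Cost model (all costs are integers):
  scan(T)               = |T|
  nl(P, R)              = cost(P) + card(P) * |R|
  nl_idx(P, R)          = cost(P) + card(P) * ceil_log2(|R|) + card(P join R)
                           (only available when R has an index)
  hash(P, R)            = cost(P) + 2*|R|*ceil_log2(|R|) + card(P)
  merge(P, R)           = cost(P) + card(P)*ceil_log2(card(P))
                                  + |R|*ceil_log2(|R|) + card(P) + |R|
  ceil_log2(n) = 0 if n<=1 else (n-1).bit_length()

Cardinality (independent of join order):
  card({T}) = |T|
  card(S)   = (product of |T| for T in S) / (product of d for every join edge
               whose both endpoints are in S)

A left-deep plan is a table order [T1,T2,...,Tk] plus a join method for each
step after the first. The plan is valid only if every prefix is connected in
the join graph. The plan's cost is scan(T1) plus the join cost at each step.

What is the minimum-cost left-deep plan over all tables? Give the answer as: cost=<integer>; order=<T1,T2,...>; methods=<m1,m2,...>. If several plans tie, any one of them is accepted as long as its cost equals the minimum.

Selinger DP (subsets sized 1..n):
  {B}: scan cost=400, card=400
  {D}: scan cost=150, card=150
  {A}: scan cost=100, card=100
  {C}: scan cost=500, card=500
  {BD}: card=12000; try (D,hash)→3200, (B,merge)→5500, (D,merge)→5750, (B,hash)→7500, (B,nl_idx)→13500, (B,nl)→60150 …(+1); best=3200 via (D,hash)
  {AD}: card=1500; try (A,hash)→1700, (D,merge)→2250, (A,merge)→2300, (D,hash)→2600, (A,nl_idx)→2700, (D,nl)→15100 …(+1); best=1700 via (A,hash)
  {AC}: card=25000; try (A,hash)→2400, (C,merge)→5900, (A,merge)→6300, (C,hash)→9200, (C,nl_idx)→26000, (A,nl_idx)→29000 …(+2); best=2400 via (A,hash)
  {ABD}: card=120000; try (B,hash)→10400, (A,hash)→16600, (B,merge)→23700, (B,nl_idx)→135200, (A,merge)→184000, (A,nl_idx)→207200 …(+2); best=10400 via (B,hash)
  {ACD}: card=375000; try (C,hash)→12200, (C,merge)→24700, (D,hash)→29800, (C,nl_idx)→390200, (D,merge)→403750, (C,nl)→751700 …(+1); best=12200 via (C,hash)
  {ABCD}: card=30000000; try (C,hash)→139400, (B,hash)→394400, (C,merge)→2175400, (B,merge)→7516200, (C,nl_idx)→31090400, (B,nl_idx)→33387200 …(+2); best=139400 via (C,hash)

cost=139400; order=D,A,B,C; methods=hash,hash,hash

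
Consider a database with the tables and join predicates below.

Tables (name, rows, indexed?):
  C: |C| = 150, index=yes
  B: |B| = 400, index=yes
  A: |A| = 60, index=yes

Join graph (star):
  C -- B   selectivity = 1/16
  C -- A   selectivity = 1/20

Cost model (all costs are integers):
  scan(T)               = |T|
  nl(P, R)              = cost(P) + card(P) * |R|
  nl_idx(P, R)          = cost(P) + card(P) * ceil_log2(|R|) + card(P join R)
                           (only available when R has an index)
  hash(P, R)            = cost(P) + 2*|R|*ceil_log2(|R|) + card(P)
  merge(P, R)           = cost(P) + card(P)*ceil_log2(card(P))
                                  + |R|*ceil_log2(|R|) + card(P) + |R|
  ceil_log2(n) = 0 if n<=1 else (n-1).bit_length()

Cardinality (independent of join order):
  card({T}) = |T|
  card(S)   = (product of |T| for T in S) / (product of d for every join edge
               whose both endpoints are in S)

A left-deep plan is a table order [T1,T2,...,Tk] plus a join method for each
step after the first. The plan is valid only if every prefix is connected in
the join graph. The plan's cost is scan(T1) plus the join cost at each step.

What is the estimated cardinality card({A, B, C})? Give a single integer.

11250

Tables in S: A(60), B(400), C(150)
Edges inside S: C-B(d=16), C-A(d=20)
numerator = 60 * 400 * 150 = 3600000
denominator = 16 * 20 = 320
card(S) = 3600000 / 320 = 11250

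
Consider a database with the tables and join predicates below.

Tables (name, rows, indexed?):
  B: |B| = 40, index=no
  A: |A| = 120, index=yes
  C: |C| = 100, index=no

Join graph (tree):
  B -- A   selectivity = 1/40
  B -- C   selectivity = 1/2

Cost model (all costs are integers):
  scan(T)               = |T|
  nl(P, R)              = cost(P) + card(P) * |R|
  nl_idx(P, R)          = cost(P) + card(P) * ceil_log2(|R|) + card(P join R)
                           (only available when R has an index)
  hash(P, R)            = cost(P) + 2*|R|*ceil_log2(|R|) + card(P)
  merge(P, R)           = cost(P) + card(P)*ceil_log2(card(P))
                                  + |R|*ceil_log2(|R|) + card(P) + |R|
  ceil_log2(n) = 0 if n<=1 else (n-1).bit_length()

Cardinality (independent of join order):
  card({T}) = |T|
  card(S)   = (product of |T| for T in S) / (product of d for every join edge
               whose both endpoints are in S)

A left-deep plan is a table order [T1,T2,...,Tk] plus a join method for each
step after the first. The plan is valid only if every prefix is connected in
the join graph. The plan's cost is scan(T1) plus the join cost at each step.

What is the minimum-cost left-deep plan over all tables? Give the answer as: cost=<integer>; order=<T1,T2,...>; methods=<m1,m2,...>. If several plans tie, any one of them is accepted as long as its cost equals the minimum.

Selinger DP (subsets sized 1..n):
  {B}: scan cost=40, card=40
  {A}: scan cost=120, card=120
  {C}: scan cost=100, card=100
  {AB}: card=120; try (A,nl_idx)→440, (B,hash)→720, (A,merge)→1280, (B,merge)→1360, (A,hash)→1760, (A,nl)→4840 …(+1); best=440 via (A,nl_idx)
  {BC}: card=2000; try (B,hash)→680, (C,merge)→1120, (B,merge)→1180, (C,hash)→1480, (C,nl)→4040, (B,nl)→4100; best=680 via (B,hash)
  {ABC}: card=6000; try (C,hash)→1960, (C,merge)→2200, (A,hash)→4360, (C,nl)→12440, (A,nl_idx)→20680, (A,merge)→25640 …(+1); best=1960 via (C,hash)

cost=1960; order=B,A,C; methods=nl_idx,hash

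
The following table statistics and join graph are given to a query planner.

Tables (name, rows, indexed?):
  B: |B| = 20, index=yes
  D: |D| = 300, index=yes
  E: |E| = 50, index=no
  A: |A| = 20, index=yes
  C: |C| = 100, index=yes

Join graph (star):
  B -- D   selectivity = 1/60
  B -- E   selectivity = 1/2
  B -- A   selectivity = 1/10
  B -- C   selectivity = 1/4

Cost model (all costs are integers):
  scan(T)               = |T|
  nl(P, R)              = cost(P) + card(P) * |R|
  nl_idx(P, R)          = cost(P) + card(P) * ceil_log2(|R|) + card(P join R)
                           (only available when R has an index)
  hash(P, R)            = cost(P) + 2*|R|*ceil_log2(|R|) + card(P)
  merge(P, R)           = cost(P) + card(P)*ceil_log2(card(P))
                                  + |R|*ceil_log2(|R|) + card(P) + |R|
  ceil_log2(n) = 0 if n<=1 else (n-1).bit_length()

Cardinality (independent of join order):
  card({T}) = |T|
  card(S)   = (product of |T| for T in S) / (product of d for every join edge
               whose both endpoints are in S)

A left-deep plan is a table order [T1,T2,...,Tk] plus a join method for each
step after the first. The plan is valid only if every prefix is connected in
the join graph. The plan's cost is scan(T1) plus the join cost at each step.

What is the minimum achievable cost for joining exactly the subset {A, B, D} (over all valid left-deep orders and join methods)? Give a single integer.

Selinger DP over subsets of {A,B,D}:
  {B}: scan cost=20, card=20
  {D}: scan cost=300, card=300
  {A}: scan cost=20, card=20
  {BD}: card=100; try (D,nl_idx)→300, (B,hash)→800, (B,nl_idx)→1900, (D,merge)→3140, (B,merge)→3420, (D,hash)→5440 …(+2); best=300 via (D,nl_idx)
  {AB}: card=40; try (B,nl_idx)→160, (A,nl_idx)→160, (B,hash)→240, (A,hash)→240, (B,merge)→260, (A,merge)→260 …(+2); best=160 via (B,nl_idx)
  {ABD}: card=200; try (A,hash)→600, (D,nl_idx)→720, (A,nl_idx)→1000, (A,merge)→1220, (A,nl)→2300, (D,merge)→3440 …(+2); best=600 via (A,hash)

600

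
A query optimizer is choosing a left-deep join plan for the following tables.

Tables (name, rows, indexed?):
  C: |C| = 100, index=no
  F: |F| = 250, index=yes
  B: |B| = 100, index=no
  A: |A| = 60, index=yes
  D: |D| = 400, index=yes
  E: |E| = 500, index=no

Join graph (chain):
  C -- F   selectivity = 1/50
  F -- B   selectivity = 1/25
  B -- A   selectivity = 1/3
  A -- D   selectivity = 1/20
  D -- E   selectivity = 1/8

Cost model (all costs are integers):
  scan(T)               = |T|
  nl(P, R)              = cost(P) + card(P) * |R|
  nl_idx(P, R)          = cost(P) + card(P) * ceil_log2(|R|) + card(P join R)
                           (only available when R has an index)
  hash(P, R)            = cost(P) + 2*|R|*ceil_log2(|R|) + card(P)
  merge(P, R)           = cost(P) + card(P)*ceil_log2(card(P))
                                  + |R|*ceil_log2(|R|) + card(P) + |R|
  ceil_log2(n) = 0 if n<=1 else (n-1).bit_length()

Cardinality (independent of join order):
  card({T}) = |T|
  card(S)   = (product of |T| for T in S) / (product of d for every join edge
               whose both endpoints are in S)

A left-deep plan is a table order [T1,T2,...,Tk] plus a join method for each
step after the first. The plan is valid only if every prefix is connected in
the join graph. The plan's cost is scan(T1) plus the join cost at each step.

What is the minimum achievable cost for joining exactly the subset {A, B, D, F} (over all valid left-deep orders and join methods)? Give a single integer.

30820

Selinger DP over subsets of {A,B,D,F}:
  {F}: scan cost=250, card=250
  {B}: scan cost=100, card=100
  {A}: scan cost=60, card=60
  {D}: scan cost=400, card=400
  {BF}: card=1000; try (F,nl_idx)→1900, (B,hash)→1900, (F,merge)→3150, (B,merge)→3300, (F,hash)→4200, (F,nl)→25100 …(+1); best=1900 via (F,nl_idx)
  {AB}: card=2000; try (A,hash)→920, (B,merge)→1280, (A,merge)→1320, (B,hash)→1520, (A,nl_idx)→2700, (B,nl)→6060 …(+1); best=920 via (A,hash)
  {AD}: card=1200; try (A,hash)→1520, (D,nl_idx)→1800, (A,nl_idx)→4000, (D,merge)→4480, (A,merge)→4820, (D,hash)→7320 …(+2); best=1520 via (A,hash)
  {ABF}: card=20000; try (A,hash)→3620, (F,hash)→6920, (A,merge)→13320, (F,merge)→27170, (A,nl_idx)→27900, (F,nl_idx)→36920 …(+2); best=3620 via (A,hash)
  {ABD}: card=40000; try (B,hash)→4120, (D,hash)→10120, (B,merge)→16720, (D,merge)→28920, (D,nl_idx)→58920, (B,nl)→121520 …(+1); best=4120 via (B,hash)
  {ABDF}: card=400000; try (D,hash)→30820, (F,hash)→48120, (D,merge)→327620, (D,nl_idx)→583620, (F,merge)→686370, (F,nl_idx)→724120 …(+2); best=30820 via (D,hash)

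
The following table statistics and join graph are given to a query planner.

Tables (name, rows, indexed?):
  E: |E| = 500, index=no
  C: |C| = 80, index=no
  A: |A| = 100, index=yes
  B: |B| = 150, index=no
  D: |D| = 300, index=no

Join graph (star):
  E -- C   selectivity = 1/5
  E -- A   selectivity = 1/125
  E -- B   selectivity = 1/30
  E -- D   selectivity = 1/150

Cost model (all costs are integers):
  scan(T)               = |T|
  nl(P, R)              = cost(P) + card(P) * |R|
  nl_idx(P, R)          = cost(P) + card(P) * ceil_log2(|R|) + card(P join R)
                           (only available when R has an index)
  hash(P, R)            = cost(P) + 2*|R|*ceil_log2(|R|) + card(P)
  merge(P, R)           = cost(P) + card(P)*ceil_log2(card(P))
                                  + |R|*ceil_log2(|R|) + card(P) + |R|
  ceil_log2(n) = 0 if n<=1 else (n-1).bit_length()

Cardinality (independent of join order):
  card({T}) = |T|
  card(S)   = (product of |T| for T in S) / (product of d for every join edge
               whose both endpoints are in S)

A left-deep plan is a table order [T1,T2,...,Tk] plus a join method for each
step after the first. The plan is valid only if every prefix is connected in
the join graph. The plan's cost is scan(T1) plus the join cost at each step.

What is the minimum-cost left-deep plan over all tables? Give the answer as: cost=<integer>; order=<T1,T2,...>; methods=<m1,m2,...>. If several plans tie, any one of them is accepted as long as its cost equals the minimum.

cost=16520; order=E,A,D,B,C; methods=hash,hash,hash,hash

Selinger DP (subsets sized 1..n):
  {E}: scan cost=500, card=500
  {C}: scan cost=80, card=80
  {A}: scan cost=100, card=100
  {B}: scan cost=150, card=150
  {D}: scan cost=300, card=300
  {CE}: card=8000; try (C,hash)→2120, (E,merge)→5720, (C,merge)→6140, (E,hash)→9160, (E,nl)→40080, (C,nl)→40500; best=2120 via (C,hash)
  {AE}: card=400; try (A,hash)→2400, (A,nl_idx)→4400, (E,merge)→5900, (A,merge)→6300, (E,hash)→9200, (E,nl)→50100 …(+1); best=2400 via (A,hash)
  {BE}: card=2500; try (B,hash)→3400, (E,merge)→6500, (B,merge)→6850, (E,hash)→9300, (E,nl)→75150, (B,nl)→75500; best=3400 via (B,hash)
  {DE}: card=1000; try (D,hash)→6400, (E,merge)→8300, (D,merge)→8500, (E,hash)→9600, (E,nl)→150300, (D,nl)→150500; best=6400 via (D,hash)
  {ACE}: card=6400; try (C,hash)→3920, (C,merge)→7040, (A,hash)→11520, (C,nl)→34400, (A,nl_idx)→64520, (A,merge)→114920 …(+1); best=3920 via (C,hash)
  {BCE}: card=40000; try (C,hash)→7020, (B,hash)→12520, (C,merge)→36540, (B,merge)→115470, (C,nl)→203400, (B,nl)→1202120; best=7020 via (C,hash)
  {CDE}: card=16000; try (C,hash)→8520, (D,hash)→15520, (C,merge)→18040, (C,nl)→86400, (D,merge)→117120, (D,nl)→2402120; best=8520 via (C,hash)
  {ABE}: card=2000; try (B,hash)→5200, (A,hash)→7300, (B,merge)→7750, (A,nl_idx)→22900, (A,merge)→36700, (B,nl)→62400 …(+1); best=5200 via (B,hash)
  {ADE}: card=800; try (D,hash)→8200, (A,hash)→8800, (D,merge)→9400, (A,nl_idx)→14200, (A,merge)→18200, (A,nl)→106400 …(+1); best=8200 via (D,hash)
  {BDE}: card=5000; try (B,hash)→9800, (D,hash)→11300, (B,merge)→18750, (D,merge)→38900, (B,nl)→156400, (D,nl)→753400; best=9800 via (B,hash)
  {ABCE}: card=32000; try (C,hash)→8320, (B,hash)→12720, (C,merge)→29840, (A,hash)→48420, (B,merge)→94870, (C,nl)→165200 …(+4); best=8320 via (C,hash)
  {ACDE}: card=12800; try (C,hash)→10120, (D,hash)→15720, (C,merge)→17640, (A,hash)→25920, (C,nl)→72200, (D,merge)→96520 …(+4); best=10120 via (C,hash)
  {BCDE}: card=80000; try (C,hash)→15920, (B,hash)→26920, (D,hash)→52420, (C,merge)→80440, (B,merge)→249870, (C,nl)→409800 …(+3); best=15920 via (C,hash)
  {ABDE}: card=4000; try (B,hash)→11400, (D,hash)→12600, (A,hash)→16200, (B,merge)→18350, (D,merge)→32200, (A,nl_idx)→48800 …(+4); best=11400 via (B,hash)
  {ABCDE}: card=64000; try (C,hash)→16520, (B,hash)→25320, (D,hash)→45720, (C,merge)→64040, (A,hash)→97320, (B,merge)→203470 …(+7); best=16520 via (C,hash)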